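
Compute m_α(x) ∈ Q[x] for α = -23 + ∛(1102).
m_α(x) = x^3 + 69x^2 + 1587x + 11065

Set β = α + 23 = ∛(1102), so β^3 = 1102. Then (α + 23)^3 - 1102 = 0, i.e. α is a root of g(x) = (x + 23)^3 - 1102 = x^3 + 69x^2 + 1587x + 11065. Since g(x) = h(x + 23) where h(x) = x^3 - 1102, and h is irreducible over Q (because 1102 is not a perfect cube, so h has no rational root, and a monic cubic with no rational root is irreducible), g is also irreducible (irreducibility is preserved under the substitution x → x + 23). Hence m_α(x) = x^3 + 69x^2 + 1587x + 11065.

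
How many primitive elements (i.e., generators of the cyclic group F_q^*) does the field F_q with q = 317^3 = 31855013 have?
There are φ(31855012) = 13478400 primitive elements

F_q^* is cyclic of order q - 1 = 31855012. A cyclic group of order m has exactly φ(m) generators. Here m = 31855012 = 2^2 · 7 · 79 · 14401, so the number of primitive elements is φ(31855012) = 13478400.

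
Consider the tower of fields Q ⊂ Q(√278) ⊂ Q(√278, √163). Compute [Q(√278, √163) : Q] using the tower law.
[Q(√278, √163) : Q] = 4

[Q(√278):Q] = 2 (min poly x^2 - 278, irreducible since 278 is squarefree > 1). For the top step, suppose √163 ∈ Q(√278), say √163 = c + d√278 with c, d ∈ Q. Squaring: 163 = c^2 + 278d^2 + 2cd√278. Since √278 ∉ Q this forces 2cd = 0. If d = 0 then √163 = c ∈ Q, contradicting 163 squarefree > 1. If c = 0 then 163 = 278d^2, so 278·163 = (278d)^2 is a perfect square in Q — but 278·163 = 45314 is not a perfect square (since 278 and 163 are distinct squarefree integers). Contradiction. Hence √163 ∉ Q(√278), so x^2 - 163 stays irreducible over Q(√278) and [Q(√278, √163) : Q(√278)] = 2. By the tower law, [Q(√278, √163) : Q] = 2 · 2 = 4.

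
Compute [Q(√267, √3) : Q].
[Q(√267, √3) : Q] = 4

[Q(√267):Q] = 2 (min poly x^2 - 267, irreducible since 267 is squarefree > 1). For the top step, suppose √3 ∈ Q(√267), say √3 = c + d√267 with c, d ∈ Q. Squaring: 3 = c^2 + 267d^2 + 2cd√267. Since √267 ∉ Q this forces 2cd = 0. If d = 0 then √3 = c ∈ Q, contradicting 3 squarefree > 1. If c = 0 then 3 = 267d^2, so 267·3 = (267d)^2 is a perfect square in Q — but 267·3 = 801 is not a perfect square (since 267 and 3 are distinct squarefree integers). Contradiction. Hence √3 ∉ Q(√267), so x^2 - 3 stays irreducible over Q(√267) and [Q(√267, √3) : Q(√267)] = 2. By the tower law, [Q(√267, √3) : Q] = 2 · 2 = 4.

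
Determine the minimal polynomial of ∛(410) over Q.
m_α(x) = x^3 - 410

α satisfies α^3 = 410, so x^3 - 410 annihilates α. By the rational root test, a rational root p/q (in lowest terms) of x^3 - 410 would satisfy p^3 = 410 q^3, forcing q = 1 and p^3 = 410; but 410 is not a perfect cube, contradiction. A monic cubic over Q with no rational root is irreducible (any nontrivial factorization would include a linear factor). Hence x^3 - 410 is the minimal polynomial of α, and in particular [Q(α):Q] = 3.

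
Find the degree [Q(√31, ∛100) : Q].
[Q(√31, ∛100) : Q] = 6

Let L = Q(√31, ∛100). Since Q(√31) ⊂ L and [Q(√31):Q] = 2, the tower law gives 2 | [L:Q]. Likewise Q(∛100) ⊂ L with [Q(∛100):Q] = 3 (because 100 is not a perfect cube), so 3 | [L:Q]. As gcd(2,3) = 1, [L:Q] is divisible by 6. Conversely L is generated over Q by √31 and ∛100, so [L:Q] ≤ 2·3 = 6. Therefore [Q(√31, ∛100) : Q] = 6.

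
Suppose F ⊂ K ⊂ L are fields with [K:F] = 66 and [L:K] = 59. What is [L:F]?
[L:F] = 3894

The tower law says that for any tower of field extensions F ⊂ K ⊂ L with finite degrees, [L:F] = [L:K] · [K:F]. Here this gives [L:F] = 59 · 66 = 3894.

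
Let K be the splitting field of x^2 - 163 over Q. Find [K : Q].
[K : Q] = 2

f(x) = x^2 - 163 factors as (x - √163)(x + √163). The splitting field is K = Q(√163). Since 163 is squarefree and > 1, it is not a perfect square, so x^2 - 163 is irreducible over Q and [Q(√163) : Q] = 2. Hence [K : Q] = 2.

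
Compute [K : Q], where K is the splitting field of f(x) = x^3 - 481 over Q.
[K : Q] = 6

The roots of x^3 - 481 are ∛481, ω∛481, ω^2∛481 where ω = e^(2πi/3) is a primitive cube root of unity, so K = Q(∛481, ω). Now [Q(∛481):Q] = 3 (since 481 is not a perfect cube, x^3 - 481 is irreducible) and [Q(ω):Q] = 2. Both 2 and 3 divide [K:Q], and [K:Q] ≤ 3·2 = 6, so [K:Q] = 6. (Equivalently: Q(∛481) ⊂ R but ω ∉ R, so [K : Q(∛481)] = 2.)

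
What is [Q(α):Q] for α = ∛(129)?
[Q(α):Q] = 3

The minimal polynomial of α is x^3 - 129, irreducible over Q since 129 is not a perfect cube (so x^3 - 129 has no rational root). Hence [Q(α):Q] = deg(m_α) = 3.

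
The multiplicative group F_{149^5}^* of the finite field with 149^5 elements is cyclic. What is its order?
|F_{149^5}^*| = 73439775748

F_{149^5} has 149^5 = 73439775749 elements; its multiplicative group consists of all nonzero elements, so |F_{149^5}^*| = 73439775749 - 1 = 73439775748. (It is cyclic since any finite subgroup of the multiplicative group of a field is cyclic.)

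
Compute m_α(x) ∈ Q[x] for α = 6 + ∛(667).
m_α(x) = x^3 - 18x^2 + 108x - 883

Set β = α - 6 = ∛(667), so β^3 = 667. Then (α - 6)^3 - 667 = 0, i.e. α is a root of g(x) = (x - 6)^3 - 667 = x^3 - 18x^2 + 108x - 883. Since g(x) = h(x - 6) where h(x) = x^3 - 667, and h is irreducible over Q (because 667 is not a perfect cube, so h has no rational root, and a monic cubic with no rational root is irreducible), g is also irreducible (irreducibility is preserved under the substitution x → x - 6). Hence m_α(x) = x^3 - 18x^2 + 108x - 883.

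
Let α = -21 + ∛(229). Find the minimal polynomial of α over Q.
m_α(x) = x^3 + 63x^2 + 1323x + 9032

Set β = α + 21 = ∛(229), so β^3 = 229. Then (α + 21)^3 - 229 = 0, i.e. α is a root of g(x) = (x + 21)^3 - 229 = x^3 + 63x^2 + 1323x + 9032. Since g(x) = h(x + 21) where h(x) = x^3 - 229, and h is irreducible over Q (because 229 is not a perfect cube, so h has no rational root, and a monic cubic with no rational root is irreducible), g is also irreducible (irreducibility is preserved under the substitution x → x + 21). Hence m_α(x) = x^3 + 63x^2 + 1323x + 9032.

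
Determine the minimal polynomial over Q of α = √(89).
m_α(x) = x^2 - 89

α satisfies α^2 - 89 = 0, so x^2 - 89 annihilates α. Since d = 89 is squarefree and ≠ 1, it is not a perfect square in Q, so x^2 - 89 has no rational root and is therefore irreducible over Q (a degree-2 polynomial over a field is irreducible iff it has no root). Hence m_α(x) = x^2 - 89.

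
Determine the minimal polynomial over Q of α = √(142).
m_α(x) = x^2 - 142

α satisfies α^2 - 142 = 0, so x^2 - 142 annihilates α. Since d = 142 is squarefree and ≠ 1, it is not a perfect square in Q, so x^2 - 142 has no rational root and is therefore irreducible over Q (a degree-2 polynomial over a field is irreducible iff it has no root). Hence m_α(x) = x^2 - 142.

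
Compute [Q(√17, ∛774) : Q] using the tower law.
[Q(√17, ∛774) : Q] = 6

Let L = Q(√17, ∛774). Since Q(√17) ⊂ L and [Q(√17):Q] = 2, the tower law gives 2 | [L:Q]. Likewise Q(∛774) ⊂ L with [Q(∛774):Q] = 3 (because 774 is not a perfect cube), so 3 | [L:Q]. As gcd(2,3) = 1, [L:Q] is divisible by 6. Conversely L is generated over Q by √17 and ∛774, so [L:Q] ≤ 2·3 = 6. Therefore [Q(√17, ∛774) : Q] = 6.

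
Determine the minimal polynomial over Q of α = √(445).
m_α(x) = x^2 - 445

α satisfies α^2 - 445 = 0, so x^2 - 445 annihilates α. Since d = 445 is squarefree and ≠ 1, it is not a perfect square in Q, so x^2 - 445 has no rational root and is therefore irreducible over Q (a degree-2 polynomial over a field is irreducible iff it has no root). Hence m_α(x) = x^2 - 445.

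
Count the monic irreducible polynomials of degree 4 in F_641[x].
There are 42205696320 monic irreducible polynomials of degree 4 over F_641

Each element of F_{641^4} that lies in no proper subfield is a root of exactly one monic irreducible of degree 4 over F_641, and each such polynomial has 4 distinct roots in F_{641^4}. By Möbius inversion the count is N_641(4) = (1/4) Σ_{d|4} μ(4/d) · 641^d = (1/4)(μ(4)·641^1 + μ(2)·641^2 + μ(1)·641^4) = 168822785280/4 = 42205696320.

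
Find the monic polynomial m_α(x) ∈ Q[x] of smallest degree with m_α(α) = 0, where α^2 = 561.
m_α(x) = x^2 - 561

α satisfies α^2 - 561 = 0, so x^2 - 561 annihilates α. Since d = 561 is squarefree and ≠ 1, it is not a perfect square in Q, so x^2 - 561 has no rational root and is therefore irreducible over Q (a degree-2 polynomial over a field is irreducible iff it has no root). Hence m_α(x) = x^2 - 561.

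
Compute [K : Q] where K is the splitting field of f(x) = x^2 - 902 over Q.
[K : Q] = 2

f(x) = x^2 - 902 factors as (x - √902)(x + √902). The splitting field is K = Q(√902). Since 902 is squarefree and > 1, it is not a perfect square, so x^2 - 902 is irreducible over Q and [Q(√902) : Q] = 2. Hence [K : Q] = 2.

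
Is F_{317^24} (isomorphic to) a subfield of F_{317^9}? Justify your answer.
No: F_{317^24} is not a subfield of F_{317^9}

F_{p^m} embeds in F_{p^n} iff m | n. Here 24 ∤ 9 (since 9 = 0·24 + 9 with remainder 9 ≠ 0), so F_{317^24} is not a subfield of F_{317^9}. Equivalently: if it were, the tower law would give 24 = [F_{317^24}:F_317] dividing [F_{317^9}:F_317] = 9, contradiction.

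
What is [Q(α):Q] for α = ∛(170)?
[Q(α):Q] = 3

The minimal polynomial of α is x^3 - 170, irreducible over Q since 170 is not a perfect cube (so x^3 - 170 has no rational root). Hence [Q(α):Q] = deg(m_α) = 3.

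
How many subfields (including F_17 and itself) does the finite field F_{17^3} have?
F_{17^3} has 2 subfields

The subfields of F_{p^n} are exactly the fields F_{p^d} for d | n (each is the fixed field of the unique index-d subgroup of Gal(F_{p^n}/F_p) ≅ Z/nZ). The divisors of n = 3 are {1, 3}, giving 2 subfields: F_{17^1}, F_{17^3}.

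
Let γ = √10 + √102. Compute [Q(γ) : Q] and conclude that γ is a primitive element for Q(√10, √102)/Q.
[Q(γ) : Q] = 4 (equivalently, Q(γ) = Q(√10, √102))

Obviously Q(γ) ⊆ Q(√10, √102), and [Q(√10, √102):Q] = 4 (since 10, 102 are distinct squarefree integers > 1 with 1020 not a perfect square). To show equality we compute the minimal polynomial of γ. From γ = √10 + √102: γ^2 = 10 + 2√(1020) + 102 = 112 + 2√(1020), so γ^2 - 112 = 2√(1020); squaring, (γ^2 - 112)^2 = 4·1020, i.e. γ^4 - 224γ^2 + 12544 - 4080 = 0, i.e. γ^4 - 224γ^2 + 8464 = 0. So γ is a root of x^4 - 224x^2 + 8464. This polynomial is irreducible over Q: it has no rational root (each ±√10 ± √102 is irrational), and any factorization into two quadratics over Q would force √(1020) ∈ Q (pairing opposite roots) or √10, √102 ∈ Q (other pairings), all impossible. Hence [Q(γ):Q] = 4 = [Q(√10, √102):Q], so Q(γ) = Q(√10, √102).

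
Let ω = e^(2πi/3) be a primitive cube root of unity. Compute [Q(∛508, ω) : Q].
[Q(∛508, ω) : Q] = 6

[Q(∛508):Q] = 3 (min poly x^3 - 508, irreducible since 508 is not a perfect cube). [Q(ω):Q] = 2 (min poly x^2 + x + 1). Since Q(∛508) ⊂ R and ω ∉ R, we have ω ∉ Q(∛508), so x^2 + x + 1 remains irreducible over Q(∛508) and [Q(∛508, ω) : Q(∛508)] = 2. By the tower law, [Q(∛508, ω) : Q] = 3 · 2 = 6. (In fact Q(∛508, ω) is the splitting field of x^3 - 508 over Q.)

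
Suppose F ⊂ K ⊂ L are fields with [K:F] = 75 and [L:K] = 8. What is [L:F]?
[L:F] = 600

The tower law says that for any tower of field extensions F ⊂ K ⊂ L with finite degrees, [L:F] = [L:K] · [K:F]. Here this gives [L:F] = 8 · 75 = 600.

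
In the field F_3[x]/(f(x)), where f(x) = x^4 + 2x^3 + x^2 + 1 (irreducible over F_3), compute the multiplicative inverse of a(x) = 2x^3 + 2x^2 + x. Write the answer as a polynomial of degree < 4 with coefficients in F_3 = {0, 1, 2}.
a(x)^(-1) ≡ x^3 + 2x^2 + 2 (mod f(x))

Since f is irreducible over F_3, F_3[x]/(f) is a field and a(x) ≠ 0 has an inverse. Apply the extended Euclidean algorithm to f(x) and a(x) in F_3[x]: f(x) = (2x + 2)·a(x) + (x^2 + x + 1);  a(x) = (2x)·(x^2 + x + 1) + (2x);  (x^2 + x + 1) = (2x + 2)·(2x) + (1). The last nonzero remainder is the constant 1 = gcd(f, a) in F_3. Back-substituting through the division chain expresses 1 = s(x)·a(x) + t(x)·f(x) with s(x) ≡ x^3 + 2x^2 + 2 (mod f), so a(x)^(-1) ≡ s(x) = x^3 + 2x^2 + 2 (mod f). Check: (2x^3 + 2x^2 + x)·(x^3 + 2x^2 + 2) = 2x^6 + 2x^4 + x^2 + 2x ≡ 1 (mod x^4 + 2x^3 + x^2 + 1).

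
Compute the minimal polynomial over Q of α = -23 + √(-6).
m_α(x) = x^2 + 46x + 535

From α + 23 = √(-6), squaring gives (α + 23)^2 = -6, i.e. α^2 + 46α + 529 = -6, so α^2 + 46α + 535 = 0. The discriminant of x^2 + 46x + 535 is (46)^2 - 4·(535) = 2116 - 2140 = -24, and 4·(-6) is not a perfect square in Q since -6 is squarefree and ≠ 1. Hence x^2 + 46x + 535 is irreducible over Q and is the minimal polynomial of α.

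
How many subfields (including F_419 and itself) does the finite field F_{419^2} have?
F_{419^2} has 2 subfields

The subfields of F_{p^n} are exactly the fields F_{p^d} for d | n (each is the fixed field of the unique index-d subgroup of Gal(F_{p^n}/F_p) ≅ Z/nZ). The divisors of n = 2 are {1, 2}, giving 2 subfields: F_{419^1}, F_{419^2}.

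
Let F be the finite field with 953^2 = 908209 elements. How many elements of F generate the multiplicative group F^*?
There are φ(908208) = 239616 primitive elements

F_q^* is cyclic of order q - 1 = 908208. A cyclic group of order m has exactly φ(m) generators. Here m = 908208 = 2^4 · 3^2 · 7 · 17 · 53, so the number of primitive elements is φ(908208) = 239616.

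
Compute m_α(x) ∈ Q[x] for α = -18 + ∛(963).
m_α(x) = x^3 + 54x^2 + 972x + 4869

Set β = α + 18 = ∛(963), so β^3 = 963. Then (α + 18)^3 - 963 = 0, i.e. α is a root of g(x) = (x + 18)^3 - 963 = x^3 + 54x^2 + 972x + 4869. Since g(x) = h(x + 18) where h(x) = x^3 - 963, and h is irreducible over Q (because 963 is not a perfect cube, so h has no rational root, and a monic cubic with no rational root is irreducible), g is also irreducible (irreducibility is preserved under the substitution x → x + 18). Hence m_α(x) = x^3 + 54x^2 + 972x + 4869.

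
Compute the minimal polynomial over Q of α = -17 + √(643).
m_α(x) = x^2 + 34x - 354

From α + 17 = √(643), squaring gives (α + 17)^2 = 643, i.e. α^2 + 34α + 289 = 643, so α^2 + 34α - 354 = 0. The discriminant of x^2 + 34x - 354 is (34)^2 - 4·(-354) = 1156 + 1416 = 2572, and 4·(643) is not a perfect square in Q since 643 is squarefree and ≠ 1. Hence x^2 + 34x - 354 is irreducible over Q and is the minimal polynomial of α.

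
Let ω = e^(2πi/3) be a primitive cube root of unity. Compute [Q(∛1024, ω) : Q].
[Q(∛1024, ω) : Q] = 6

[Q(∛1024):Q] = 3 (min poly x^3 - 1024, irreducible since 1024 is not a perfect cube). [Q(ω):Q] = 2 (min poly x^2 + x + 1). Since Q(∛1024) ⊂ R and ω ∉ R, we have ω ∉ Q(∛1024), so x^2 + x + 1 remains irreducible over Q(∛1024) and [Q(∛1024, ω) : Q(∛1024)] = 2. By the tower law, [Q(∛1024, ω) : Q] = 3 · 2 = 6. (In fact Q(∛1024, ω) is the splitting field of x^3 - 1024 over Q.)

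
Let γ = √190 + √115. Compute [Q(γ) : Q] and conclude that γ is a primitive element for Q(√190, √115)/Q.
[Q(γ) : Q] = 4 (equivalently, Q(γ) = Q(√190, √115))

Obviously Q(γ) ⊆ Q(√190, √115), and [Q(√190, √115):Q] = 4 (since 190, 115 are distinct squarefree integers > 1 with 21850 not a perfect square). To show equality we compute the minimal polynomial of γ. From γ = √190 + √115: γ^2 = 190 + 2√(21850) + 115 = 305 + 2√(21850), so γ^2 - 305 = 2√(21850); squaring, (γ^2 - 305)^2 = 4·21850, i.e. γ^4 - 610γ^2 + 93025 - 87400 = 0, i.e. γ^4 - 610γ^2 + 5625 = 0. So γ is a root of x^4 - 610x^2 + 5625. This polynomial is irreducible over Q: it has no rational root (each ±√190 ± √115 is irrational), and any factorization into two quadratics over Q would force √(21850) ∈ Q (pairing opposite roots) or √190, √115 ∈ Q (other pairings), all impossible. Hence [Q(γ):Q] = 4 = [Q(√190, √115):Q], so Q(γ) = Q(√190, √115).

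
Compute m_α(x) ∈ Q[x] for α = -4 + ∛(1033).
m_α(x) = x^3 + 12x^2 + 48x - 969

Set β = α + 4 = ∛(1033), so β^3 = 1033. Then (α + 4)^3 - 1033 = 0, i.e. α is a root of g(x) = (x + 4)^3 - 1033 = x^3 + 12x^2 + 48x - 969. Since g(x) = h(x + 4) where h(x) = x^3 - 1033, and h is irreducible over Q (because 1033 is not a perfect cube, so h has no rational root, and a monic cubic with no rational root is irreducible), g is also irreducible (irreducibility is preserved under the substitution x → x + 4). Hence m_α(x) = x^3 + 12x^2 + 48x - 969.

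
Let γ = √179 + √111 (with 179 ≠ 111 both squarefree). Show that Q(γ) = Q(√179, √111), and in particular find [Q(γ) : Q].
[Q(γ) : Q] = 4 (equivalently, Q(γ) = Q(√179, √111))

Obviously Q(γ) ⊆ Q(√179, √111), and [Q(√179, √111):Q] = 4 (since 179, 111 are distinct squarefree integers > 1 with 19869 not a perfect square). To show equality we compute the minimal polynomial of γ. From γ = √179 + √111: γ^2 = 179 + 2√(19869) + 111 = 290 + 2√(19869), so γ^2 - 290 = 2√(19869); squaring, (γ^2 - 290)^2 = 4·19869, i.e. γ^4 - 580γ^2 + 84100 - 79476 = 0, i.e. γ^4 - 580γ^2 + 4624 = 0. So γ is a root of x^4 - 580x^2 + 4624. This polynomial is irreducible over Q: it has no rational root (each ±√179 ± √111 is irrational), and any factorization into two quadratics over Q would force √(19869) ∈ Q (pairing opposite roots) or √179, √111 ∈ Q (other pairings), all impossible. Hence [Q(γ):Q] = 4 = [Q(√179, √111):Q], so Q(γ) = Q(√179, √111).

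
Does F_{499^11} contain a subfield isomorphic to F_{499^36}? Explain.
No: F_{499^36} is not a subfield of F_{499^11}

F_{p^m} embeds in F_{p^n} iff m | n. Here 36 ∤ 11 (since 11 = 0·36 + 11 with remainder 11 ≠ 0), so F_{499^36} is not a subfield of F_{499^11}. Equivalently: if it were, the tower law would give 36 = [F_{499^36}:F_499] dividing [F_{499^11}:F_499] = 11, contradiction.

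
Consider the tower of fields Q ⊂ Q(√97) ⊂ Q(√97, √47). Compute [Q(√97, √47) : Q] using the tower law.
[Q(√97, √47) : Q] = 4

[Q(√97):Q] = 2 (min poly x^2 - 97, irreducible since 97 is squarefree > 1). For the top step, suppose √47 ∈ Q(√97), say √47 = c + d√97 with c, d ∈ Q. Squaring: 47 = c^2 + 97d^2 + 2cd√97. Since √97 ∉ Q this forces 2cd = 0. If d = 0 then √47 = c ∈ Q, contradicting 47 squarefree > 1. If c = 0 then 47 = 97d^2, so 97·47 = (97d)^2 is a perfect square in Q — but 97·47 = 4559 is not a perfect square (since 97 and 47 are distinct squarefree integers). Contradiction. Hence √47 ∉ Q(√97), so x^2 - 47 stays irreducible over Q(√97) and [Q(√97, √47) : Q(√97)] = 2. By the tower law, [Q(√97, √47) : Q] = 2 · 2 = 4.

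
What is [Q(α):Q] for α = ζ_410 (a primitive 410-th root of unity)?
[Q(α):Q] = 160

The minimal polynomial of ζ_410 over Q is the 410-th cyclotomic polynomial Φ_410(x), which is irreducible over Q and has degree φ(410) = 160. Hence [Q(α):Q] = φ(410) = 160.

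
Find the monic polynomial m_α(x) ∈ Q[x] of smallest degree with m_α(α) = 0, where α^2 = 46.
m_α(x) = x^2 - 46

α satisfies α^2 - 46 = 0, so x^2 - 46 annihilates α. Since d = 46 is squarefree and ≠ 1, it is not a perfect square in Q, so x^2 - 46 has no rational root and is therefore irreducible over Q (a degree-2 polynomial over a field is irreducible iff it has no root). Hence m_α(x) = x^2 - 46.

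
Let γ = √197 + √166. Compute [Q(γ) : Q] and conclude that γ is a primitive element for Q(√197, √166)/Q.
[Q(γ) : Q] = 4 (equivalently, Q(γ) = Q(√197, √166))

Obviously Q(γ) ⊆ Q(√197, √166), and [Q(√197, √166):Q] = 4 (since 197, 166 are distinct squarefree integers > 1 with 32702 not a perfect square). To show equality we compute the minimal polynomial of γ. From γ = √197 + √166: γ^2 = 197 + 2√(32702) + 166 = 363 + 2√(32702), so γ^2 - 363 = 2√(32702); squaring, (γ^2 - 363)^2 = 4·32702, i.e. γ^4 - 726γ^2 + 131769 - 130808 = 0, i.e. γ^4 - 726γ^2 + 961 = 0. So γ is a root of x^4 - 726x^2 + 961. This polynomial is irreducible over Q: it has no rational root (each ±√197 ± √166 is irrational), and any factorization into two quadratics over Q would force √(32702) ∈ Q (pairing opposite roots) or √197, √166 ∈ Q (other pairings), all impossible. Hence [Q(γ):Q] = 4 = [Q(√197, √166):Q], so Q(γ) = Q(√197, √166).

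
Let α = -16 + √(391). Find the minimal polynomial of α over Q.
m_α(x) = x^2 + 32x - 135

From α + 16 = √(391), squaring gives (α + 16)^2 = 391, i.e. α^2 + 32α + 256 = 391, so α^2 + 32α - 135 = 0. The discriminant of x^2 + 32x - 135 is (32)^2 - 4·(-135) = 1024 + 540 = 1564, and 4·(391) is not a perfect square in Q since 391 is squarefree and ≠ 1. Hence x^2 + 32x - 135 is irreducible over Q and is the minimal polynomial of α.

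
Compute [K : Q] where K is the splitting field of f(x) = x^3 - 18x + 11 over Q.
[K : Q] = 6

By the rational root test, any rational root of the monic integer polynomial f(x) = x^3 - 18x + 11 must be an integer dividing the constant term 11, i.e. one of ±{1, 11}. Evaluating: f(1) = -6, f(-1) = 28, f(11) = 1144, f(-11) = -1122; none is 0, so f has no rational root and is therefore irreducible over Q (a cubic with no linear factor over a field is irreducible). For an irreducible cubic, the Galois group is A_3 or S_3 according as the discriminant disc(f) = -4a^3 - 27b^2 = -4·(-18)^3 - 27·(11)^2 = 20061 is or is not a square in Q. Here disc(f) = 20061 is not a perfect square in Q, so the Galois group of f over Q is not contained in A_3 and must be all of S_3. The splitting field has degree |S_3| = 6 over Q, so [K : Q] = 6.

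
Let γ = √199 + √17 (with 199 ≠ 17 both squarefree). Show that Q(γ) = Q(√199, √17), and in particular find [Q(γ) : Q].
[Q(γ) : Q] = 4 (equivalently, Q(γ) = Q(√199, √17))

Obviously Q(γ) ⊆ Q(√199, √17), and [Q(√199, √17):Q] = 4 (since 199, 17 are distinct squarefree integers > 1 with 3383 not a perfect square). To show equality we compute the minimal polynomial of γ. From γ = √199 + √17: γ^2 = 199 + 2√(3383) + 17 = 216 + 2√(3383), so γ^2 - 216 = 2√(3383); squaring, (γ^2 - 216)^2 = 4·3383, i.e. γ^4 - 432γ^2 + 46656 - 13532 = 0, i.e. γ^4 - 432γ^2 + 33124 = 0. So γ is a root of x^4 - 432x^2 + 33124. This polynomial is irreducible over Q: it has no rational root (each ±√199 ± √17 is irrational), and any factorization into two quadratics over Q would force √(3383) ∈ Q (pairing opposite roots) or √199, √17 ∈ Q (other pairings), all impossible. Hence [Q(γ):Q] = 4 = [Q(√199, √17):Q], so Q(γ) = Q(√199, √17).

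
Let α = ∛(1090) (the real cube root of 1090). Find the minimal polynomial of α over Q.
m_α(x) = x^3 - 1090

α satisfies α^3 = 1090, so x^3 - 1090 annihilates α. By the rational root test, a rational root p/q (in lowest terms) of x^3 - 1090 would satisfy p^3 = 1090 q^3, forcing q = 1 and p^3 = 1090; but 1090 is not a perfect cube, contradiction. A monic cubic over Q with no rational root is irreducible (any nontrivial factorization would include a linear factor). Hence x^3 - 1090 is the minimal polynomial of α, and in particular [Q(α):Q] = 3.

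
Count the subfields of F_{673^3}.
F_{673^3} has 2 subfields

The subfields of F_{p^n} are exactly the fields F_{p^d} for d | n (each is the fixed field of the unique index-d subgroup of Gal(F_{p^n}/F_p) ≅ Z/nZ). The divisors of n = 3 are {1, 3}, giving 2 subfields: F_{673^1}, F_{673^3}.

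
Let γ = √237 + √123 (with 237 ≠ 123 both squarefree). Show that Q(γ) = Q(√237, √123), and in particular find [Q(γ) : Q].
[Q(γ) : Q] = 4 (equivalently, Q(γ) = Q(√237, √123))

Obviously Q(γ) ⊆ Q(√237, √123), and [Q(√237, √123):Q] = 4 (since 237, 123 are distinct squarefree integers > 1 with 29151 not a perfect square). To show equality we compute the minimal polynomial of γ. From γ = √237 + √123: γ^2 = 237 + 2√(29151) + 123 = 360 + 2√(29151), so γ^2 - 360 = 2√(29151); squaring, (γ^2 - 360)^2 = 4·29151, i.e. γ^4 - 720γ^2 + 129600 - 116604 = 0, i.e. γ^4 - 720γ^2 + 12996 = 0. So γ is a root of x^4 - 720x^2 + 12996. This polynomial is irreducible over Q: it has no rational root (each ±√237 ± √123 is irrational), and any factorization into two quadratics over Q would force √(29151) ∈ Q (pairing opposite roots) or √237, √123 ∈ Q (other pairings), all impossible. Hence [Q(γ):Q] = 4 = [Q(√237, √123):Q], so Q(γ) = Q(√237, √123).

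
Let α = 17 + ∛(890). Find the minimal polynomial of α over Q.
m_α(x) = x^3 - 51x^2 + 867x - 5803

Set β = α - 17 = ∛(890), so β^3 = 890. Then (α - 17)^3 - 890 = 0, i.e. α is a root of g(x) = (x - 17)^3 - 890 = x^3 - 51x^2 + 867x - 5803. Since g(x) = h(x - 17) where h(x) = x^3 - 890, and h is irreducible over Q (because 890 is not a perfect cube, so h has no rational root, and a monic cubic with no rational root is irreducible), g is also irreducible (irreducibility is preserved under the substitution x → x - 17). Hence m_α(x) = x^3 - 51x^2 + 867x - 5803.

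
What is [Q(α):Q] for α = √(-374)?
[Q(α):Q] = 2

[Q(α):Q] equals the degree of the minimal polynomial of α. Here α^2 = -374 and x^2 + 374 is irreducible (d = -374 is squarefree, ≠ 1, hence not a square), so deg(m_α) = 2. Thus [Q(α):Q] = 2.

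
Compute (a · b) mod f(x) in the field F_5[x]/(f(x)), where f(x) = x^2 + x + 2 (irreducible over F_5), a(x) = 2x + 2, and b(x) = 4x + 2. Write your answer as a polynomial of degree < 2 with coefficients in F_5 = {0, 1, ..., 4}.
a · b ≡ 4x + 3 (mod f(x))

Multiply in F_5[x]: a(x)·b(x) = (2x + 2)·(4x + 2) = 3x^2 + 2x + 4. This has degree ≥ 2, so divide by f(x) over F_5: 3x^2 + 2x + 4 = (3)·(x^2 + x + 2) + (4x + 3). Hence a·b ≡ 4x + 3 (mod f). (F_5[x]/(f) is a field with 5^2 = 25 elements since f is irreducible of degree 2.)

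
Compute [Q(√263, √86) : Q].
[Q(√263, √86) : Q] = 4

[Q(√263):Q] = 2 (min poly x^2 - 263, irreducible since 263 is squarefree > 1). For the top step, suppose √86 ∈ Q(√263), say √86 = c + d√263 with c, d ∈ Q. Squaring: 86 = c^2 + 263d^2 + 2cd√263. Since √263 ∉ Q this forces 2cd = 0. If d = 0 then √86 = c ∈ Q, contradicting 86 squarefree > 1. If c = 0 then 86 = 263d^2, so 263·86 = (263d)^2 is a perfect square in Q — but 263·86 = 22618 is not a perfect square (since 263 and 86 are distinct squarefree integers). Contradiction. Hence √86 ∉ Q(√263), so x^2 - 86 stays irreducible over Q(√263) and [Q(√263, √86) : Q(√263)] = 2. By the tower law, [Q(√263, √86) : Q] = 2 · 2 = 4.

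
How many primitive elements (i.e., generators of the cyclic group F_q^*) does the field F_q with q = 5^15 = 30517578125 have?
There are φ(30517578124) = 13154400000 primitive elements

F_q^* is cyclic of order q - 1 = 30517578124. A cyclic group of order m has exactly φ(m) generators. Here m = 30517578124 = 2^2 · 11 · 31 · 71 · 181 · 1741, so the number of primitive elements is φ(30517578124) = 13154400000.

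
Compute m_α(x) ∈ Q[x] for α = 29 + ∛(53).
m_α(x) = x^3 - 87x^2 + 2523x - 24442

Set β = α - 29 = ∛(53), so β^3 = 53. Then (α - 29)^3 - 53 = 0, i.e. α is a root of g(x) = (x - 29)^3 - 53 = x^3 - 87x^2 + 2523x - 24442. Since g(x) = h(x - 29) where h(x) = x^3 - 53, and h is irreducible over Q (because 53 is not a perfect cube, so h has no rational root, and a monic cubic with no rational root is irreducible), g is also irreducible (irreducibility is preserved under the substitution x → x - 29). Hence m_α(x) = x^3 - 87x^2 + 2523x - 24442.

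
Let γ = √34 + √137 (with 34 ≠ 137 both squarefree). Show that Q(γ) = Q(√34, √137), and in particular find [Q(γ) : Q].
[Q(γ) : Q] = 4 (equivalently, Q(γ) = Q(√34, √137))

Obviously Q(γ) ⊆ Q(√34, √137), and [Q(√34, √137):Q] = 4 (since 34, 137 are distinct squarefree integers > 1 with 4658 not a perfect square). To show equality we compute the minimal polynomial of γ. From γ = √34 + √137: γ^2 = 34 + 2√(4658) + 137 = 171 + 2√(4658), so γ^2 - 171 = 2√(4658); squaring, (γ^2 - 171)^2 = 4·4658, i.e. γ^4 - 342γ^2 + 29241 - 18632 = 0, i.e. γ^4 - 342γ^2 + 10609 = 0. So γ is a root of x^4 - 342x^2 + 10609. This polynomial is irreducible over Q: it has no rational root (each ±√34 ± √137 is irrational), and any factorization into two quadratics over Q would force √(4658) ∈ Q (pairing opposite roots) or √34, √137 ∈ Q (other pairings), all impossible. Hence [Q(γ):Q] = 4 = [Q(√34, √137):Q], so Q(γ) = Q(√34, √137).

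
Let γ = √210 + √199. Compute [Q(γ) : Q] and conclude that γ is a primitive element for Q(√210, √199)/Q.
[Q(γ) : Q] = 4 (equivalently, Q(γ) = Q(√210, √199))

Obviously Q(γ) ⊆ Q(√210, √199), and [Q(√210, √199):Q] = 4 (since 210, 199 are distinct squarefree integers > 1 with 41790 not a perfect square). To show equality we compute the minimal polynomial of γ. From γ = √210 + √199: γ^2 = 210 + 2√(41790) + 199 = 409 + 2√(41790), so γ^2 - 409 = 2√(41790); squaring, (γ^2 - 409)^2 = 4·41790, i.e. γ^4 - 818γ^2 + 167281 - 167160 = 0, i.e. γ^4 - 818γ^2 + 121 = 0. So γ is a root of x^4 - 818x^2 + 121. This polynomial is irreducible over Q: it has no rational root (each ±√210 ± √199 is irrational), and any factorization into two quadratics over Q would force √(41790) ∈ Q (pairing opposite roots) or √210, √199 ∈ Q (other pairings), all impossible. Hence [Q(γ):Q] = 4 = [Q(√210, √199):Q], so Q(γ) = Q(√210, √199).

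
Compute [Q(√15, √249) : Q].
[Q(√15, √249) : Q] = 4

[Q(√15):Q] = 2 (min poly x^2 - 15, irreducible since 15 is squarefree > 1). For the top step, suppose √249 ∈ Q(√15), say √249 = c + d√15 with c, d ∈ Q. Squaring: 249 = c^2 + 15d^2 + 2cd√15. Since √15 ∉ Q this forces 2cd = 0. If d = 0 then √249 = c ∈ Q, contradicting 249 squarefree > 1. If c = 0 then 249 = 15d^2, so 15·249 = (15d)^2 is a perfect square in Q — but 15·249 = 3735 is not a perfect square (since 15 and 249 are distinct squarefree integers). Contradiction. Hence √249 ∉ Q(√15), so x^2 - 249 stays irreducible over Q(√15) and [Q(√15, √249) : Q(√15)] = 2. By the tower law, [Q(√15, √249) : Q] = 2 · 2 = 4.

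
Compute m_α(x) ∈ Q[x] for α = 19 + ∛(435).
m_α(x) = x^3 - 57x^2 + 1083x - 7294

Set β = α - 19 = ∛(435), so β^3 = 435. Then (α - 19)^3 - 435 = 0, i.e. α is a root of g(x) = (x - 19)^3 - 435 = x^3 - 57x^2 + 1083x - 7294. Since g(x) = h(x - 19) where h(x) = x^3 - 435, and h is irreducible over Q (because 435 is not a perfect cube, so h has no rational root, and a monic cubic with no rational root is irreducible), g is also irreducible (irreducibility is preserved under the substitution x → x - 19). Hence m_α(x) = x^3 - 57x^2 + 1083x - 7294.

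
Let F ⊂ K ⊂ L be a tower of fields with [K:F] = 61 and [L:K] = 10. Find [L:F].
[L:F] = 610

The tower law says that for any tower of field extensions F ⊂ K ⊂ L with finite degrees, [L:F] = [L:K] · [K:F]. Here this gives [L:F] = 10 · 61 = 610.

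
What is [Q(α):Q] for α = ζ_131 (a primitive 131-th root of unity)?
[Q(α):Q] = 130

The minimal polynomial of ζ_131 over Q is the 131-th cyclotomic polynomial Φ_131(x), which is irreducible over Q and has degree φ(131) = 130. Hence [Q(α):Q] = φ(131) = 130.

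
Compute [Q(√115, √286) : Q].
[Q(√115, √286) : Q] = 4

[Q(√115):Q] = 2 (min poly x^2 - 115, irreducible since 115 is squarefree > 1). For the top step, suppose √286 ∈ Q(√115), say √286 = c + d√115 with c, d ∈ Q. Squaring: 286 = c^2 + 115d^2 + 2cd√115. Since √115 ∉ Q this forces 2cd = 0. If d = 0 then √286 = c ∈ Q, contradicting 286 squarefree > 1. If c = 0 then 286 = 115d^2, so 115·286 = (115d)^2 is a perfect square in Q — but 115·286 = 32890 is not a perfect square (since 115 and 286 are distinct squarefree integers). Contradiction. Hence √286 ∉ Q(√115), so x^2 - 286 stays irreducible over Q(√115) and [Q(√115, √286) : Q(√115)] = 2. By the tower law, [Q(√115, √286) : Q] = 2 · 2 = 4.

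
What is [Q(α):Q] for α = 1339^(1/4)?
[Q(α):Q] = 4

α is a root of x^4 - 1339. By Eisenstein's criterion at the prime p = 13 (which divides the constant term 1339 but p^2 = 169 does not, since 1339 is squarefree), x^4 - 1339 is irreducible over Q. Hence [Q(α):Q] = 4.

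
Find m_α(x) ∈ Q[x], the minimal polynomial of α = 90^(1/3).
m_α(x) = x^3 - 90

α satisfies α^3 = 90, so x^3 - 90 annihilates α. By the rational root test, a rational root p/q (in lowest terms) of x^3 - 90 would satisfy p^3 = 90 q^3, forcing q = 1 and p^3 = 90; but 90 is not a perfect cube, contradiction. A monic cubic over Q with no rational root is irreducible (any nontrivial factorization would include a linear factor). Hence x^3 - 90 is the minimal polynomial of α, and in particular [Q(α):Q] = 3.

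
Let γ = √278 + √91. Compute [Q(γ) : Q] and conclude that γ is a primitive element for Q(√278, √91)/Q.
[Q(γ) : Q] = 4 (equivalently, Q(γ) = Q(√278, √91))

Obviously Q(γ) ⊆ Q(√278, √91), and [Q(√278, √91):Q] = 4 (since 278, 91 are distinct squarefree integers > 1 with 25298 not a perfect square). To show equality we compute the minimal polynomial of γ. From γ = √278 + √91: γ^2 = 278 + 2√(25298) + 91 = 369 + 2√(25298), so γ^2 - 369 = 2√(25298); squaring, (γ^2 - 369)^2 = 4·25298, i.e. γ^4 - 738γ^2 + 136161 - 101192 = 0, i.e. γ^4 - 738γ^2 + 34969 = 0. So γ is a root of x^4 - 738x^2 + 34969. This polynomial is irreducible over Q: it has no rational root (each ±√278 ± √91 is irrational), and any factorization into two quadratics over Q would force √(25298) ∈ Q (pairing opposite roots) or √278, √91 ∈ Q (other pairings), all impossible. Hence [Q(γ):Q] = 4 = [Q(√278, √91):Q], so Q(γ) = Q(√278, √91).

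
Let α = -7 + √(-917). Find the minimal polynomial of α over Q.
m_α(x) = x^2 + 14x + 966

From α + 7 = √(-917), squaring gives (α + 7)^2 = -917, i.e. α^2 + 14α + 49 = -917, so α^2 + 14α + 966 = 0. The discriminant of x^2 + 14x + 966 is (14)^2 - 4·(966) = 196 - 3864 = -3668, and 4·(-917) is not a perfect square in Q since -917 is squarefree and ≠ 1. Hence x^2 + 14x + 966 is irreducible over Q and is the minimal polynomial of α.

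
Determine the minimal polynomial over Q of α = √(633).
m_α(x) = x^2 - 633

α satisfies α^2 - 633 = 0, so x^2 - 633 annihilates α. Since d = 633 is squarefree and ≠ 1, it is not a perfect square in Q, so x^2 - 633 has no rational root and is therefore irreducible over Q (a degree-2 polynomial over a field is irreducible iff it has no root). Hence m_α(x) = x^2 - 633.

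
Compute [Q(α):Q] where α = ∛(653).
[Q(α):Q] = 3

The minimal polynomial of α is x^3 - 653, irreducible over Q since 653 is not a perfect cube (so x^3 - 653 has no rational root). Hence [Q(α):Q] = deg(m_α) = 3.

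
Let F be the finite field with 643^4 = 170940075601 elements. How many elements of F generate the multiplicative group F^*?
There are φ(170940075600) = 37019473920 primitive elements

F_q^* is cyclic of order q - 1 = 170940075600. A cyclic group of order m has exactly φ(m) generators. Here m = 170940075600 = 2^4 · 3 · 5^2 · 7 · 23 · 107 · 8269, so the number of primitive elements is φ(170940075600) = 37019473920.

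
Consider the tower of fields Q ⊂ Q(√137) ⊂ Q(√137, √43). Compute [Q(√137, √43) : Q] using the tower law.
[Q(√137, √43) : Q] = 4

[Q(√137):Q] = 2 (min poly x^2 - 137, irreducible since 137 is squarefree > 1). For the top step, suppose √43 ∈ Q(√137), say √43 = c + d√137 with c, d ∈ Q. Squaring: 43 = c^2 + 137d^2 + 2cd√137. Since √137 ∉ Q this forces 2cd = 0. If d = 0 then √43 = c ∈ Q, contradicting 43 squarefree > 1. If c = 0 then 43 = 137d^2, so 137·43 = (137d)^2 is a perfect square in Q — but 137·43 = 5891 is not a perfect square (since 137 and 43 are distinct squarefree integers). Contradiction. Hence √43 ∉ Q(√137), so x^2 - 43 stays irreducible over Q(√137) and [Q(√137, √43) : Q(√137)] = 2. By the tower law, [Q(√137, √43) : Q] = 2 · 2 = 4.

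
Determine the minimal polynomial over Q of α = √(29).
m_α(x) = x^2 - 29

α satisfies α^2 - 29 = 0, so x^2 - 29 annihilates α. Since d = 29 is squarefree and ≠ 1, it is not a perfect square in Q, so x^2 - 29 has no rational root and is therefore irreducible over Q (a degree-2 polynomial over a field is irreducible iff it has no root). Hence m_α(x) = x^2 - 29.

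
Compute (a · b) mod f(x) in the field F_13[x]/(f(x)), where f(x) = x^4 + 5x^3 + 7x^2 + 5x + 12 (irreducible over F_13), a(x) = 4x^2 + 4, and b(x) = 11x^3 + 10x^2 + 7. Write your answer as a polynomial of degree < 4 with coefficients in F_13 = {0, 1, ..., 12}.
a · b ≡ 12x^3 + 3x^2 + 8x + 4 (mod f(x))

Multiply in F_13[x]: a(x)·b(x) = (4x^2 + 4)·(11x^3 + 10x^2 + 7) = 5x^5 + x^4 + 5x^3 + 3x^2 + 2. This has degree ≥ 4, so divide by f(x) over F_13: 5x^5 + x^4 + 5x^3 + 3x^2 + 2 = (5x + 2)·(x^4 + 5x^3 + 7x^2 + 5x + 12) + (12x^3 + 3x^2 + 8x + 4). Hence a·b ≡ 12x^3 + 3x^2 + 8x + 4 (mod f). (F_13[x]/(f) is a field with 13^4 = 28561 elements since f is irreducible of degree 4.)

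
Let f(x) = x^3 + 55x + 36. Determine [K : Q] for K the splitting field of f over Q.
[K : Q] = 6

By the rational root test, any rational root of the monic integer polynomial f(x) = x^3 + 55x + 36 must be an integer dividing the constant term 36, i.e. one of ±{1, 2, 3, 4, 6, 9, 12, 18, 36}. Evaluating: f(1) = 92, f(-1) = -20, f(2) = 154, f(-2) = -82, f(3) = 228, f(-3) = -156, f(4) = 320, f(-4) = -248, f(6) = 582, f(-6) = -510, f(9) = 1260, f(-9) = -1188, f(12) = 2424, f(-12) = -2352, f(18) = 6858, f(-18) = -6786, f(36) = 48672, f(-36) = -48600; none is 0, so f has no rational root and is therefore irreducible over Q (a cubic with no linear factor over a field is irreducible). For an irreducible cubic, the Galois group is A_3 or S_3 according as the discriminant disc(f) = -4a^3 - 27b^2 = -4·(55)^3 - 27·(36)^2 = -700492 is or is not a square in Q. Here disc(f) = -700492 is not a perfect square in Q, so the Galois group of f over Q is not contained in A_3 and must be all of S_3. The splitting field has degree |S_3| = 6 over Q, so [K : Q] = 6.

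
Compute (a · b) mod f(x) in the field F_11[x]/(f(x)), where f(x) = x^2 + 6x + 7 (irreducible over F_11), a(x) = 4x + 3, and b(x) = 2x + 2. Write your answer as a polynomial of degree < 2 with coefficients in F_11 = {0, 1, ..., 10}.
a · b ≡ 10x + 5 (mod f(x))

Multiply in F_11[x]: a(x)·b(x) = (4x + 3)·(2x + 2) = 8x^2 + 3x + 6. This has degree ≥ 2, so divide by f(x) over F_11: 8x^2 + 3x + 6 = (8)·(x^2 + 6x + 7) + (10x + 5). Hence a·b ≡ 10x + 5 (mod f). (F_11[x]/(f) is a field with 11^2 = 121 elements since f is irreducible of degree 2.)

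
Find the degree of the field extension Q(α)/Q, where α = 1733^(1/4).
[Q(α):Q] = 4

α is a root of x^4 - 1733. By Eisenstein's criterion at the prime p = 1733 (which divides the constant term 1733 but p^2 = 3003289 does not, since 1733 is squarefree), x^4 - 1733 is irreducible over Q. Hence [Q(α):Q] = 4.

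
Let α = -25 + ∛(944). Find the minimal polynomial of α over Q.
m_α(x) = x^3 + 75x^2 + 1875x + 14681

Set β = α + 25 = ∛(944), so β^3 = 944. Then (α + 25)^3 - 944 = 0, i.e. α is a root of g(x) = (x + 25)^3 - 944 = x^3 + 75x^2 + 1875x + 14681. Since g(x) = h(x + 25) where h(x) = x^3 - 944, and h is irreducible over Q (because 944 is not a perfect cube, so h has no rational root, and a monic cubic with no rational root is irreducible), g is also irreducible (irreducibility is preserved under the substitution x → x + 25). Hence m_α(x) = x^3 + 75x^2 + 1875x + 14681.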